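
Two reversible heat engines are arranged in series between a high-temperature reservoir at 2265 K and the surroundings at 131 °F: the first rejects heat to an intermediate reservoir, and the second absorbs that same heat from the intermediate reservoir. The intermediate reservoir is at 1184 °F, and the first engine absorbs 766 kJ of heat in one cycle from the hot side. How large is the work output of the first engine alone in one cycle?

T_C = 131 °F → (131 − 32) × 5/9 = 55.00 °C = 328.15 K.
T_m = 1184 °F → (1184 − 32) × 5/9 = 640.00 °C = 913.15 K.
First-stage efficiency η₁ = 1 − T_m/T_H = 1 − 913.15/2265.00 = 0.5968.
W₁ = η₁·Q_H = 0.5968 × 766 = 457 kJ.

W₁ ≈ 457 kJ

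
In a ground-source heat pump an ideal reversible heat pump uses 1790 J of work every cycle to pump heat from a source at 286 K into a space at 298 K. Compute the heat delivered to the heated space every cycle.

Q_H ≈ 44450 J

COP_HP = T_H/(T_H − T_C) = 298.00/12.00 = 24.8333.
Q_H = COP_HP · W = 24.8333 × 1790 = 44450 J.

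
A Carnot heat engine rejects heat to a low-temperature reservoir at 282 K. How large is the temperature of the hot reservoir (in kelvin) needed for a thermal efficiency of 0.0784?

T_H ≈ 306 K

From η = 1 − T_C/T_H, solving for T_H gives T_H = T_C/(1 − η) = 282.00/(1 − 0.0784) = 306 K.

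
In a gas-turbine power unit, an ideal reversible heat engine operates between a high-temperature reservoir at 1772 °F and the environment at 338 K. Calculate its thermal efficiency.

T_H = 1772 °F → (1772 − 32) × 5/9 = 966.67 °C = 1239.82 K.
For a reversible engine, η = 1 − T_C/T_H = 1 − 338.00/1239.82 = 0.7274.

η ≈ 0.7274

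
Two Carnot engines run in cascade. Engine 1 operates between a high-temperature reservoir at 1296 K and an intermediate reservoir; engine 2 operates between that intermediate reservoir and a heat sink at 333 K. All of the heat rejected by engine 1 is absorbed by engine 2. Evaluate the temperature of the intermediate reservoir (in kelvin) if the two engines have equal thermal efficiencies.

T_m ≈ 657 K

Equal efficiencies require 1 − T_m/T_H = 1 − T_C/T_m, i.e. T_m/T_H = T_C/T_m, so T_m = √(T_H·T_C) = √(1296.00 × 333.00) = 657 K.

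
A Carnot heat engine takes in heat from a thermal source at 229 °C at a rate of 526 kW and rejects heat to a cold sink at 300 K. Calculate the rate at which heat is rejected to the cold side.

Q̇_C ≈ 314 kW

T_H = 229 °C → 229 + 273.15 = 502.15 K.
Carnot efficiency: η = 1 − T_C/T_H = 1 − 300.00/502.15 = 0.4026.
For a reversible cycle Q_C/Q_H = T_C/T_H, so Q_C = 526 × 300.00/502.15 = 314 kW.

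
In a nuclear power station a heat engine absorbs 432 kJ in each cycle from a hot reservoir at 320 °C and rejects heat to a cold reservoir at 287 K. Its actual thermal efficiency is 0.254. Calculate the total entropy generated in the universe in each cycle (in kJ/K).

T_H = 320 °C → 320 + 273.15 = 593.15 K.
W = η·Q_H = 0.254 × 432 = 109.7 kJ, so Q_C = Q_H − W = 322.3 kJ.
Reservoir entropy changes: ΔS_H = −Q_H/T_H = −432/593.15 = -0.7283 kJ/K and ΔS_C = +Q_C/T_C = 322.3/287.00 = 1.123 kJ/K.
ΔS_univ = −Q_H/T_H + Q_C/T_C = 0.3946 kJ/K (> 0, since η = 0.254 < η_Carnot = 0.516).

ΔS_univ ≈ 0.3946 kJ/K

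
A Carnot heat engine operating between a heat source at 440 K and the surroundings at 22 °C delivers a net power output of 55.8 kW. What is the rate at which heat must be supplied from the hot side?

T_C = 22 °C → 22 + 273.15 = 295.15 K.
η_rev = 1 − T_C/T_H = 1 − 295.15/440.00 = 0.3292.
Q_H = W/η = 55.8/0.3292 = 169 kW.

Q̇_H ≈ 169 kW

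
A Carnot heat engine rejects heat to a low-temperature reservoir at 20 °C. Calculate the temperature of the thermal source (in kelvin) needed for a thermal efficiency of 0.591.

T_H ≈ 717 K

T_C = 20 °C → 20 + 273.15 = 293.15 K.
From η = 1 − T_C/T_H, solving for T_H gives T_H = T_C/(1 − η) = 293.15/(1 − 0.591) = 717 K.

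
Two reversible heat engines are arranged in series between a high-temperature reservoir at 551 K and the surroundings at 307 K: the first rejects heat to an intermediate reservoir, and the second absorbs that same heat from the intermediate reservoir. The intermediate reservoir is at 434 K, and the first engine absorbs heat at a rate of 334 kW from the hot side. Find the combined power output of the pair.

Two reversible stages in series are equivalent to a single Carnot engine between T_H and T_C, so η_total = 1 − T_C/T_H = 1 − 307.00/551.00 = 0.4428.
W_total = η_total · Q_H = 0.4428 × 334 = 148 kW.

Ẇ_total ≈ 148 kW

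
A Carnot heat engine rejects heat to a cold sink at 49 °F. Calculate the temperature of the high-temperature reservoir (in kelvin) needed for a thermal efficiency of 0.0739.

T_H ≈ 305 K

T_C = 49 °F → (49 − 32) × 5/9 = 9.44 °C = 282.59 K.
From η = 1 − T_C/T_H, solving for T_H gives T_H = T_C/(1 − η) = 282.59/(1 − 0.0739) = 305 K.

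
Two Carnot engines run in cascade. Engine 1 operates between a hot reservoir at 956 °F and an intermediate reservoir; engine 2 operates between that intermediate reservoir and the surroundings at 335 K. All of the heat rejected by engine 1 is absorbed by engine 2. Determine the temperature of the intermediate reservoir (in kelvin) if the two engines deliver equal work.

T_H = 956 °F → (956 − 32) × 5/9 = 513.33 °C = 786.48 K.
For reversible stages Q_m = Q_H·(T_m/T_H). Setting W₁ = Q_H(1 − T_m/T_H) equal to W₂ = Q_m(1 − T_C/T_m) = Q_H·(T_m − T_C)/T_H gives T_H − T_m = T_m − T_C, so T_m = (T_H + T_C)/2 = (786.48 + 335.00)/2 = 561 K.

T_m ≈ 561 K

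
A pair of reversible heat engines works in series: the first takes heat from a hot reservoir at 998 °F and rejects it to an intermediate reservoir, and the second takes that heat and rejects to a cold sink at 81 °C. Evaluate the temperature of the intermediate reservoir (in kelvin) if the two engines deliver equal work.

T_H = 998 °F → (998 − 32) × 5/9 = 536.67 °C = 809.82 K.
T_C = 81 °C → 81 + 273.15 = 354.15 K.
For reversible stages Q_m = Q_H·(T_m/T_H). Setting W₁ = Q_H(1 − T_m/T_H) equal to W₂ = Q_m(1 − T_C/T_m) = Q_H·(T_m − T_C)/T_H gives T_H − T_m = T_m − T_C, so T_m = (T_H + T_C)/2 = (809.82 + 354.15)/2 = 582 K.

T_m ≈ 582 K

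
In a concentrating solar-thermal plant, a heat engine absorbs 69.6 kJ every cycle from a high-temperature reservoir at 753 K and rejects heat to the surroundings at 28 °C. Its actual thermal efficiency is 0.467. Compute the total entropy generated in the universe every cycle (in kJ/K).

T_C = 28 °C → 28 + 273.15 = 301.15 K.
W = η·Q_H = 0.467 × 69.6 = 32.50 kJ, so Q_C = Q_H − W = 37.10 kJ.
Entropy balance on the reservoirs: −Q_H/T_H = -0.09243 kJ/K, +Q_C/T_C = 0.1232 kJ/K.
ΔS_univ = −Q_H/T_H + Q_C/T_C = 0.0308 kJ/K (> 0, since η = 0.467 < η_Carnot = 0.600).

ΔS_univ ≈ 0.0308 kJ/K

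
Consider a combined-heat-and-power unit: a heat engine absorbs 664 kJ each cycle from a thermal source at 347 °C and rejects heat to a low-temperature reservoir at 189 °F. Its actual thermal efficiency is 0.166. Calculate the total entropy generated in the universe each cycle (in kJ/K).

T_H = 347 °C → 347 + 273.15 = 620.15 K.
T_C = 189 °F → (189 − 32) × 5/9 = 87.22 °C = 360.37 K.
W = η·Q_H = 0.166 × 664 = 110.2 kJ, so Q_C = Q_H − W = 553.8 kJ.
Entropy balance on the reservoirs: −Q_H/T_H = -1.071 kJ/K, +Q_C/T_C = 1.537 kJ/K.
ΔS_univ = −Q_H/T_H + Q_C/T_C = 0.466 kJ/K (> 0, since η = 0.166 < η_Carnot = 0.419).

ΔS_univ ≈ 0.466 kJ/K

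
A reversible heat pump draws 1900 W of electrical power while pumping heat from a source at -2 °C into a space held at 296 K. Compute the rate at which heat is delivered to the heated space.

T_C = -2 °C → -2 + 273.15 = 271.15 K.
COP_HP = T_H/(T_H − T_C) = 296.00/24.85 = 11.9115.
Q_H = COP_HP · W = 11.9115 × 1900 = 22600 W.

Q̇_H ≈ 22600 W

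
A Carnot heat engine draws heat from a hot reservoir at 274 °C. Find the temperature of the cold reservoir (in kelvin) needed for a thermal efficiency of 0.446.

T_H = 274 °C → 274 + 273.15 = 547.15 K.
From η = 1 − T_C/T_H, T_C = T_H·(1 − η) = 547.15 × (1 − 0.446) = 303 K.

T_C ≈ 303 K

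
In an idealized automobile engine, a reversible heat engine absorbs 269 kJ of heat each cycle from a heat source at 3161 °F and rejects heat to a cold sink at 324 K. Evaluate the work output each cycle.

W ≈ 226 kJ

T_H = 3161 °F → (3161 − 32) × 5/9 = 1738.33 °C = 2011.48 K.
The Carnot efficiency is η = 1 − T_C/T_H = 1 − 324.00/2011.48 = 0.8389.
W = η·Q_H = 0.8389 × 269 = 226 kJ.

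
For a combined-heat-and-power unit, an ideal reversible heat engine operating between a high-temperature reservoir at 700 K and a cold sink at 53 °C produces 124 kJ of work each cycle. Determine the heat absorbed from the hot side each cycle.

Q_H ≈ 232 kJ

T_C = 53 °C → 53 + 273.15 = 326.15 K.
The Carnot efficiency is η = 1 − T_C/T_H = 1 − 326.15/700.00 = 0.5341.
Q_H = W/η = 124/0.5341 = 232 kJ.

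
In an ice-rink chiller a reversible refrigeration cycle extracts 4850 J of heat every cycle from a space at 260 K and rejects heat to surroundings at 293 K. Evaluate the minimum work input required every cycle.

COP_R = T_C/(T_H − T_C) = 260.00/33.00 = 7.8788.
W = Q_C/COP_R = 4850/7.8788 = 616 J.

W_in ≈ 616 J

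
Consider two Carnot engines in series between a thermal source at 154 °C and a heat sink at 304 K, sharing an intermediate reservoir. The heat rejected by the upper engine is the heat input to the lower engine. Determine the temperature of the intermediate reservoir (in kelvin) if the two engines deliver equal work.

T_m ≈ 366 K

T_H = 154 °C → 154 + 273.15 = 427.15 K.
For reversible stages Q_m = Q_H·(T_m/T_H). Setting W₁ = Q_H(1 − T_m/T_H) equal to W₂ = Q_m(1 − T_C/T_m) = Q_H·(T_m − T_C)/T_H gives T_H − T_m = T_m − T_C, so T_m = (T_H + T_C)/2 = (427.15 + 304.00)/2 = 366 K.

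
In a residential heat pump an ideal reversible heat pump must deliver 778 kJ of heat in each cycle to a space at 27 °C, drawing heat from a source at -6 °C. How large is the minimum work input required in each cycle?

W_in ≈ 85.5 kJ

T_H = 27 °C → 27 + 273.15 = 300.15 K.
T_C = -6 °C → -6 + 273.15 = 267.15 K.
Reversible heating COP: COP_HP = T_H/(T_H − T_C) = 300.15/33.00 = 9.0955.
W = Q_H/COP_HP = 778/9.0955 = 85.5 kJ.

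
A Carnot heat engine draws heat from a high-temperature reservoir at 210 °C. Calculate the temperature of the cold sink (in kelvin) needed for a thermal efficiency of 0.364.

T_C ≈ 307 K

T_H = 210 °C → 210 + 273.15 = 483.15 K.
From η = 1 − T_C/T_H, T_C = T_H·(1 − η) = 483.15 × (1 − 0.364) = 307 K.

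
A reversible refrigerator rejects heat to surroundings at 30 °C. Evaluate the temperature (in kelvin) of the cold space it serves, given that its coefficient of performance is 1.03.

T_H = 30 °C → 30 + 273.15 = 303.15 K.
COP_R = T_C/(T_H − T_C) ⇒ T_C = T_H·COP_R/(1 + COP_R) = 303.15 × 1.03/(1 + 1.03) = 153.8 K.

T_C ≈ 153.8 K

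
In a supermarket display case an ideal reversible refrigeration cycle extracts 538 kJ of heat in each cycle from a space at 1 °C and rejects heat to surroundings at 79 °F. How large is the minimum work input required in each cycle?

T_H = 79 °F → (79 − 32) × 5/9 = 26.11 °C = 299.26 K.
T_C = 1 °C → 1 + 273.15 = 274.15 K.
For a reversible refrigerator, COP_R = T_C/(T_H − T_C) = 274.15/25.11 = 10.9175.
W = Q_C/COP_R = 538/10.9175 = 49.28 kJ.

W_in ≈ 49.28 kJ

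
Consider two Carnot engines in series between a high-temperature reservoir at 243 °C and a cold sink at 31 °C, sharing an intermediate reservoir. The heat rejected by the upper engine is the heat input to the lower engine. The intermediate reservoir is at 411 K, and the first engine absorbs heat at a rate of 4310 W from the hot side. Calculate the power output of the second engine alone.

T_H = 243 °C → 243 + 273.15 = 516.15 K.
T_C = 31 °C → 31 + 273.15 = 304.15 K.
Heat entering the second stage: Q_m = Q_H·(T_m/T_H) = 4310 × 411.00/516.15 = 3432 W.
Second-stage efficiency η₂ = 1 − T_C/T_m = 1 − 304.15/411.00 = 0.2600, so W₂ = η₂·Q_m = 892.2 W.

Ẇ₂ ≈ 892.2 W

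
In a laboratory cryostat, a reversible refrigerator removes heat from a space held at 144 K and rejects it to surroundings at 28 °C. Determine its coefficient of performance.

COP_R ≈ 0.916

T_H = 28 °C → 28 + 273.15 = 301.15 K.
The reversible coefficient of performance is COP_R = T_C/(T_H − T_C) = 144.00/(301.15 − 144.00) = 0.916.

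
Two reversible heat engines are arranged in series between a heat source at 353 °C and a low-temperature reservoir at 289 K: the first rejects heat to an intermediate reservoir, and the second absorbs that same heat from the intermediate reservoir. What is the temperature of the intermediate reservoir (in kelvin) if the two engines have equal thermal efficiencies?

T_H = 353 °C → 353 + 273.15 = 626.15 K.
Equal efficiencies require 1 − T_m/T_H = 1 − T_C/T_m, i.e. T_m/T_H = T_C/T_m, so T_m = √(T_H·T_C) = √(626.15 × 289.00) = 425 K.

T_m ≈ 425 K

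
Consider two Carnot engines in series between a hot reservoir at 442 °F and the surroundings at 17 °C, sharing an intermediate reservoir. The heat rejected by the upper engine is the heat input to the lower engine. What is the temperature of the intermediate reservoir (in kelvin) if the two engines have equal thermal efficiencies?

T_m ≈ 381 K

T_H = 442 °F → (442 − 32) × 5/9 = 227.78 °C = 500.93 K.
T_C = 17 °C → 17 + 273.15 = 290.15 K.
Equal efficiencies require 1 − T_m/T_H = 1 − T_C/T_m, i.e. T_m/T_H = T_C/T_m, so T_m = √(T_H·T_C) = √(500.93 × 290.15) = 381 K.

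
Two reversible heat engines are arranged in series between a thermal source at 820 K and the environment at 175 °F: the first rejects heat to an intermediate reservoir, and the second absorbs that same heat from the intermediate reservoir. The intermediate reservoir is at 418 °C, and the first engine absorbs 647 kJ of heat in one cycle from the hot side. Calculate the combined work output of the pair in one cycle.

T_C = 175 °F → (175 − 32) × 5/9 = 79.44 °C = 352.59 K.
Two reversible stages in series are equivalent to a single Carnot engine between T_H and T_C, so η_total = 1 − T_C/T_H = 1 − 352.59/820.00 = 0.5700.
W_total = η_total · Q_H = 0.5700 × 647 = 369 kJ.

W_total ≈ 369 kJ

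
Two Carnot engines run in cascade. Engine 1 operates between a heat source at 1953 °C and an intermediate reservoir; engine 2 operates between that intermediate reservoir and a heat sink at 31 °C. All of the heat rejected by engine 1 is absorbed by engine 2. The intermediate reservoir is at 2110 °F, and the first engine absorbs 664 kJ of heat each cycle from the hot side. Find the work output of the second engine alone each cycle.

W₂ ≈ 335.1 kJ

T_H = 1953 °C → 1953 + 273.15 = 2226.15 K.
T_C = 31 °C → 31 + 273.15 = 304.15 K.
T_m = 2110 °F → (2110 − 32) × 5/9 = 1154.44 °C = 1427.59 K.
Heat entering the second stage: Q_m = Q_H·(T_m/T_H) = 664 × 1427.59/2226.15 = 425.8 kJ.
Second-stage efficiency η₂ = 1 − T_C/T_m = 1 − 304.15/1427.59 = 0.7869, so W₂ = η₂·Q_m = 335.1 kJ.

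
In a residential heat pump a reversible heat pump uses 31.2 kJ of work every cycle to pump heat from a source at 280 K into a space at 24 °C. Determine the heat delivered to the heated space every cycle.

Q_H ≈ 541 kJ

T_H = 24 °C → 24 + 273.15 = 297.15 K.
COP_HP = T_H/(T_H − T_C) = 297.15/17.15 = 17.3265.
Q_H = COP_HP · W = 17.3265 × 31.2 = 541 kJ.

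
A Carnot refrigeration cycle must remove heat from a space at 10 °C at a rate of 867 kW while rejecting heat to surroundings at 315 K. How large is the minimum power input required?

T_C = 10 °C → 10 + 273.15 = 283.15 K.
Carnot COP: COP_R = T_C/(T_H − T_C) = 283.15/31.85 = 8.8901.
W = Q_C/COP_R = 867/8.8901 = 97.52 kW.

Ẇ_in ≈ 97.52 kW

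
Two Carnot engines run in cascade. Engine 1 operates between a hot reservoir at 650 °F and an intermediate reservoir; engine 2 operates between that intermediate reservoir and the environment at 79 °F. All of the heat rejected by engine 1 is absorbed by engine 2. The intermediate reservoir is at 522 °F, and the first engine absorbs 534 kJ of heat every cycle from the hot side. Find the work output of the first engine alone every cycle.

T_H = 650 °F → (650 − 32) × 5/9 = 343.33 °C = 616.48 K.
T_C = 79 °F → (79 − 32) × 5/9 = 26.11 °C = 299.26 K.
T_m = 522 °F → (522 − 32) × 5/9 = 272.22 °C = 545.37 K.
First-stage efficiency η₁ = 1 − T_m/T_H = 1 − 545.37/616.48 = 0.1153.
W₁ = η₁·Q_H = 0.1153 × 534 = 61.60 kJ.

W₁ ≈ 61.60 kJ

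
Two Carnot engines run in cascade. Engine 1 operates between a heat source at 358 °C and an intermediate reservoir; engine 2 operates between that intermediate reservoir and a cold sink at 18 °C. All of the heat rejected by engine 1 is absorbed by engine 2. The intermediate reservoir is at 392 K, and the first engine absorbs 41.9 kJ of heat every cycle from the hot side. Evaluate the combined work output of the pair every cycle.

W_total ≈ 22.57 kJ

T_H = 358 °C → 358 + 273.15 = 631.15 K.
T_C = 18 °C → 18 + 273.15 = 291.15 K.
Two reversible stages in series are equivalent to a single Carnot engine between T_H and T_C, so η_total = 1 − T_C/T_H = 1 − 291.15/631.15 = 0.5387.
W_total = η_total · Q_H = 0.5387 × 41.9 = 22.57 kJ.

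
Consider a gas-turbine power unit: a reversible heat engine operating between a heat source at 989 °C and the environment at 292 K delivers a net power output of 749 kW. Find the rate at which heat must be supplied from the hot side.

T_H = 989 °C → 989 + 273.15 = 1262.15 K.
η_rev = 1 − T_C/T_H = 1 − 292.00/1262.15 = 0.7686.
Q_H = W/η = 749/0.7686 = 974 kW.

Q̇_H ≈ 974 kW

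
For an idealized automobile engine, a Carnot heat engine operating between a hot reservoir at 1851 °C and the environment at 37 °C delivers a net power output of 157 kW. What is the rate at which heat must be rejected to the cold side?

T_H = 1851 °C → 1851 + 273.15 = 2124.15 K.
T_C = 37 °C → 37 + 273.15 = 310.15 K.
Carnot efficiency: η = 1 − T_C/T_H = 1 − 310.15/2124.15 = 0.8540.
Since Q_C/Q_H = T_C/T_H and Q_H = W/η, Q_C = W·T_C/(T_H − T_C) = 157 × 310.15/1814.00 = 26.8 kW.

Q̇_C ≈ 26.8 kW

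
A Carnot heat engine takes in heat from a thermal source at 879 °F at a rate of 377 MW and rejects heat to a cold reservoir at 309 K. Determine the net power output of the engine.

T_H = 879 °F → (879 − 32) × 5/9 = 470.56 °C = 743.71 K.
Since the cycle is reversible, η = 1 − T_C/T_H = 1 − 309.00/743.71 = 0.5845.
W = η·Q_H = 0.5845 × 377 = 220 MW.

Ẇ ≈ 220 MW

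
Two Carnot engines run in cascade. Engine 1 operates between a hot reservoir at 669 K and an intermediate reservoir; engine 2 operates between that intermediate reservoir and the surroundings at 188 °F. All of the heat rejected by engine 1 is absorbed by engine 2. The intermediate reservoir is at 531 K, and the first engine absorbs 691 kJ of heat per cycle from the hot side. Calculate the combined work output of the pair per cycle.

W_total ≈ 319 kJ

T_C = 188 °F → (188 − 32) × 5/9 = 86.67 °C = 359.82 K.
Two reversible stages in series are equivalent to a single Carnot engine between T_H and T_C, so η_total = 1 − T_C/T_H = 1 − 359.82/669.00 = 0.4622.
W_total = η_total · Q_H = 0.4622 × 691 = 319 kJ.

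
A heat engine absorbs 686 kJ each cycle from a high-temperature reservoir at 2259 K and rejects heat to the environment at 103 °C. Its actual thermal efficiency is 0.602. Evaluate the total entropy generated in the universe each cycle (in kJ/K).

T_C = 103 °C → 103 + 273.15 = 376.15 K.
W = η·Q_H = 0.602 × 686 = 413.0 kJ, so Q_C = Q_H − W = 273.0 kJ.
Entropy balance on the reservoirs: −Q_H/T_H = -0.3037 kJ/K, +Q_C/T_C = 0.7258 kJ/K.
ΔS_univ = −Q_H/T_H + Q_C/T_C = 0.4222 kJ/K (> 0, since η = 0.602 < η_Carnot = 0.833).

ΔS_univ ≈ 0.4222 kJ/K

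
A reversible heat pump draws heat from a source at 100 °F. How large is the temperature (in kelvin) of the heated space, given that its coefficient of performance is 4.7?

T_C = 100 °F → (100 − 32) × 5/9 = 37.78 °C = 310.93 K.
COP_HP = T_H/(T_H − T_C) ⇒ T_H = T_C·COP_HP/(COP_HP − 1) = 310.93 × 4.7/(4.7 − 1) = 395.0 K.

T_H ≈ 395.0 K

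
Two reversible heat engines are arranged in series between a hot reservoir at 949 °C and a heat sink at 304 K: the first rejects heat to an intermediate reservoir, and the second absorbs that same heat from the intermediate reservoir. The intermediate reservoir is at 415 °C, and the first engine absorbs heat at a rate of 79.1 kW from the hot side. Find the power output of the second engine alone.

Ẇ₂ ≈ 24.86 kW

T_H = 949 °C → 949 + 273.15 = 1222.15 K.
T_m = 415 °C → 415 + 273.15 = 688.15 K.
Heat entering the second stage: Q_m = Q_H·(T_m/T_H) = 79.1 × 688.15/1222.15 = 44.54 kW.
Second-stage efficiency η₂ = 1 − T_C/T_m = 1 − 304.00/688.15 = 0.5582, so W₂ = η₂·Q_m = 24.86 kW.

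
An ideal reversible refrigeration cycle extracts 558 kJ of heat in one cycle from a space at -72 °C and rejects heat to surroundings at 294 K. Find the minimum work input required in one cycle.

T_C = -72 °C → -72 + 273.15 = 201.15 K.
The reversible coefficient of performance is COP_R = T_C/(T_H − T_C) = 201.15/92.85 = 2.1664.
W = Q_C/COP_R = 558/2.1664 = 258 kJ.

W_in ≈ 258 kJ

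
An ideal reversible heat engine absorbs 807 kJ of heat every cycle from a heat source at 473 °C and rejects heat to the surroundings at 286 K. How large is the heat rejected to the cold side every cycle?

Q_C ≈ 309 kJ

T_H = 473 °C → 473 + 273.15 = 746.15 K.
For a reversible engine, η = 1 − T_C/T_H = 1 − 286.00/746.15 = 0.6167.
For a reversible cycle Q_C/Q_H = T_C/T_H, so Q_C = 807 × 286.00/746.15 = 309 kJ.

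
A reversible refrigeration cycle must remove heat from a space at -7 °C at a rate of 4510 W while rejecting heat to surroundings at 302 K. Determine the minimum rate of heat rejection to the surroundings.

T_C = -7 °C → -7 + 273.15 = 266.15 K.
For a reversible cycle Q_H/Q_C = T_H/T_C, so Q_H = Q_C·T_H/T_C = 4510 × 302.00/266.15 = 5120 W.

Q̇_H ≈ 5120 W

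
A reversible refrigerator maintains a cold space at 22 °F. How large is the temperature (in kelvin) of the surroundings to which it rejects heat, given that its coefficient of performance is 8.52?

T_C = 22 °F → (22 − 32) × 5/9 = -5.56 °C = 267.59 K.
COP_R = T_C/(T_H − T_C) ⇒ T_H = T_C·(1 + 1/COP_R) = 267.59 × (1 + 1/8.52) = 299 K.

T_H ≈ 299 K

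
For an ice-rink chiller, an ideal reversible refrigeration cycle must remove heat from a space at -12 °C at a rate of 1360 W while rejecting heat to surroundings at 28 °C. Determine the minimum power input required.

Ẇ_in ≈ 208 W

T_H = 28 °C → 28 + 273.15 = 301.15 K.
T_C = -12 °C → -12 + 273.15 = 261.15 K.
For a reversible refrigerator, COP_R = T_C/(T_H − T_C) = 261.15/40.00 = 6.5287.
W = Q_C/COP_R = 1360/6.5287 = 208 W.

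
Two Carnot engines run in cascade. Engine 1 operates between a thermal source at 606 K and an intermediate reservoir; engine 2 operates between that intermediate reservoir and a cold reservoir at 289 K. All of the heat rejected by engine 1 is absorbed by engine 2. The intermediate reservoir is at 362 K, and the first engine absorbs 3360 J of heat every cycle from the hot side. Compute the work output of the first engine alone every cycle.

First-stage efficiency η₁ = 1 − T_m/T_H = 1 − 362.00/606.00 = 0.4026.
W₁ = η₁·Q_H = 0.4026 × 3360 = 1350 J.

W₁ ≈ 1350 J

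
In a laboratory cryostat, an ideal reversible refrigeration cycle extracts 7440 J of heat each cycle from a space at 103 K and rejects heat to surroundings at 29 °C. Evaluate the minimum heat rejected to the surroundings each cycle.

Q_H ≈ 21830 J

T_H = 29 °C → 29 + 273.15 = 302.15 K.
For a reversible cycle Q_H/Q_C = T_H/T_C, so Q_H = Q_C·T_H/T_C = 7440 × 302.15/103.00 = 21830 J.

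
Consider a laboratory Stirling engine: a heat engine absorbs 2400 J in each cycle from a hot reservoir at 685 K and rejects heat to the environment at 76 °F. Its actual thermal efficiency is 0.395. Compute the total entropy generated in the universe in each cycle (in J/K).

ΔS_univ ≈ 1.38 J/K

T_C = 76 °F → (76 − 32) × 5/9 = 24.44 °C = 297.59 K.
W = η·Q_H = 0.395 × 2400 = 948.0 J, so Q_C = Q_H − W = 1452 J.
Reservoir entropy changes: ΔS_H = −Q_H/T_H = −2400/685.00 = -3.504 J/K and ΔS_C = +Q_C/T_C = 1452/297.59 = 4.879 J/K.
ΔS_univ = −Q_H/T_H + Q_C/T_C = 1.38 J/K (> 0, since η = 0.395 < η_Carnot = 0.566).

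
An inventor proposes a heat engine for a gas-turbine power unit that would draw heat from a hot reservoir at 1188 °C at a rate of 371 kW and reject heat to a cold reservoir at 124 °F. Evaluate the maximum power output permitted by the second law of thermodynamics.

T_H = 1188 °C → 1188 + 273.15 = 1461.15 K.
T_C = 124 °F → (124 − 32) × 5/9 = 51.11 °C = 324.26 K.
No engine can exceed the Carnot limit: η_max = 1 − T_C/T_H = 1 − 324.26/1461.15 = 0.7781.
W_max = η_max · Q_H = 0.7781 × 371 = 289 kW.

Ẇ_max ≈ 289 kW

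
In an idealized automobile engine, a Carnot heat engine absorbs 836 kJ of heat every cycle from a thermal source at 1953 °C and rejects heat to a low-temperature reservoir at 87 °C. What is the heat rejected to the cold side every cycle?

Q_C ≈ 135.2 kJ

T_H = 1953 °C → 1953 + 273.15 = 2226.15 K.
T_C = 87 °C → 87 + 273.15 = 360.15 K.
The Carnot efficiency is η = 1 − T_C/T_H = 1 − 360.15/2226.15 = 0.8382.
For a reversible cycle Q_C/Q_H = T_C/T_H, so Q_C = 836 × 360.15/2226.15 = 135.2 kJ.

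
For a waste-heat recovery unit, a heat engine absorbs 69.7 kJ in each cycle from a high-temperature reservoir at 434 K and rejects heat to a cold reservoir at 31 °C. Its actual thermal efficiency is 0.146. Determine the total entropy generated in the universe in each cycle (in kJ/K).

T_C = 31 °C → 31 + 273.15 = 304.15 K.
W = η·Q_H = 0.146 × 69.7 = 10.18 kJ, so Q_C = Q_H − W = 59.52 kJ.
Reservoir entropy changes: ΔS_H = −Q_H/T_H = −69.7/434.00 = -0.1606 kJ/K and ΔS_C = +Q_C/T_C = 59.52/304.15 = 0.1957 kJ/K.
ΔS_univ = −Q_H/T_H + Q_C/T_C = 0.0351 kJ/K (> 0, since η = 0.146 < η_Carnot = 0.299).

ΔS_univ ≈ 0.0351 kJ/K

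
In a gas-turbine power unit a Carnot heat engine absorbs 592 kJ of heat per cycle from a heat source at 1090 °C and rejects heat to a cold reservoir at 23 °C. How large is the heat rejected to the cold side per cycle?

T_H = 1090 °C → 1090 + 273.15 = 1363.15 K.
T_C = 23 °C → 23 + 273.15 = 296.15 K.
For a reversible engine, η = 1 − T_C/T_H = 1 − 296.15/1363.15 = 0.7827.
For a reversible cycle Q_C/Q_H = T_C/T_H, so Q_C = 592 × 296.15/1363.15 = 129 kJ.

Q_C ≈ 129 kJ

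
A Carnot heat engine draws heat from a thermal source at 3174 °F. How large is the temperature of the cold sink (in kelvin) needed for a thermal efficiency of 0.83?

T_H = 3174 °F → (3174 − 32) × 5/9 = 1745.56 °C = 2018.71 K.
From η = 1 − T_C/T_H, T_C = T_H·(1 − η) = 2018.71 × (1 − 0.83) = 343 K.

T_C ≈ 343 K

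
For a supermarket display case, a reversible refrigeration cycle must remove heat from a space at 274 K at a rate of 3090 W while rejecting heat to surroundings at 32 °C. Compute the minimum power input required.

T_H = 32 °C → 32 + 273.15 = 305.15 K.
The reversible coefficient of performance is COP_R = T_C/(T_H − T_C) = 274.00/31.15 = 8.7961.
W = Q_C/COP_R = 3090/8.7961 = 351 W.

Ẇ_in ≈ 351 W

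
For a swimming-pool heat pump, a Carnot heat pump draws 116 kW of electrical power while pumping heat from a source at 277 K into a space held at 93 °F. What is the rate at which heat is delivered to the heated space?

T_H = 93 °F → (93 − 32) × 5/9 = 33.89 °C = 307.04 K.
The Carnot heat-pump COP is COP_HP = T_H/(T_H − T_C) = 307.04/30.04 = 10.2214.
Q_H = COP_HP · W = 10.2214 × 116 = 1186 kW.

Q̇_H ≈ 1186 kW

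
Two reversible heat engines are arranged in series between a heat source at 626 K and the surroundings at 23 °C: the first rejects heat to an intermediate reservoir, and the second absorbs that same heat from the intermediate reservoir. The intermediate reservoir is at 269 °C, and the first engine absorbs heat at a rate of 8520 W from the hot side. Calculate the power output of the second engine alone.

Ẇ₂ ≈ 3350 W

T_C = 23 °C → 23 + 273.15 = 296.15 K.
T_m = 269 °C → 269 + 273.15 = 542.15 K.
Heat entering the second stage: Q_m = Q_H·(T_m/T_H) = 8520 × 542.15/626.00 = 7380 W.
Second-stage efficiency η₂ = 1 − T_C/T_m = 1 − 296.15/542.15 = 0.4537, so W₂ = η₂·Q_m = 3350 W.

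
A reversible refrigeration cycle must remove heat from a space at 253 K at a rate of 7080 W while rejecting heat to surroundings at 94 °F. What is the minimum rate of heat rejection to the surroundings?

T_H = 94 °F → (94 − 32) × 5/9 = 34.44 °C = 307.59 K.
For a reversible cycle Q_H/Q_C = T_H/T_C, so Q_H = Q_C·T_H/T_C = 7080 × 307.59/253.00 = 8610 W.

Q̇_H ≈ 8610 W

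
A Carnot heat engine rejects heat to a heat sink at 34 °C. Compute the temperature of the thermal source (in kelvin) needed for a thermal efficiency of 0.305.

T_C = 34 °C → 34 + 273.15 = 307.15 K.
From η = 1 − T_C/T_H, solving for T_H gives T_H = T_C/(1 − η) = 307.15/(1 − 0.305) = 441.9 K.

T_H ≈ 441.9 K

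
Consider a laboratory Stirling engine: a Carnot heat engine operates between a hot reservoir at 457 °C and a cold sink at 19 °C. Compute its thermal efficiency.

T_H = 457 °C → 457 + 273.15 = 730.15 K.
T_C = 19 °C → 19 + 273.15 = 292.15 K.
The Carnot efficiency is η = 1 − T_C/T_H = 1 − 292.15/730.15 = 0.600.

η ≈ 0.600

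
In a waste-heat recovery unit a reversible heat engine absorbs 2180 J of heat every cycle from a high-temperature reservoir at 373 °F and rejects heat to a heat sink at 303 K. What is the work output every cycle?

W ≈ 752 J

T_H = 373 °F → (373 − 32) × 5/9 = 189.44 °C = 462.59 K.
Since the cycle is reversible, η = 1 − T_C/T_H = 1 − 303.00/462.59 = 0.3450.
W = η·Q_H = 0.3450 × 2180 = 752 J.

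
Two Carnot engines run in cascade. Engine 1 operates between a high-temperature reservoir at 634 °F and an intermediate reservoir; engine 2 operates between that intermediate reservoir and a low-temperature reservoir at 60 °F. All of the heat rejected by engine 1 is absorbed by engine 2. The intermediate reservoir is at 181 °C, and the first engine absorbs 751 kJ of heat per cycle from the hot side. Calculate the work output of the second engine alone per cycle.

W₂ ≈ 204 kJ

T_H = 634 °F → (634 − 32) × 5/9 = 334.44 °C = 607.59 K.
T_C = 60 °F → (60 − 32) × 5/9 = 15.56 °C = 288.71 K.
T_m = 181 °C → 181 + 273.15 = 454.15 K.
Heat entering the second stage: Q_m = Q_H·(T_m/T_H) = 751 × 454.15/607.59 = 561 kJ.
Second-stage efficiency η₂ = 1 − T_C/T_m = 1 − 288.71/454.15 = 0.3643, so W₂ = η₂·Q_m = 204 kJ.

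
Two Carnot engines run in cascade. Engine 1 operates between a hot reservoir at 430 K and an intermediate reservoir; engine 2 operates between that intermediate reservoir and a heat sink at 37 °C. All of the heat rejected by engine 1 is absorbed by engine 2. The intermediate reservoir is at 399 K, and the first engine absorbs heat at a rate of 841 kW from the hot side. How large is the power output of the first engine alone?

T_C = 37 °C → 37 + 273.15 = 310.15 K.
First-stage efficiency η₁ = 1 − T_m/T_H = 1 − 399.00/430.00 = 0.0721.
W₁ = η₁·Q_H = 0.0721 × 841 = 60.63 kW.

Ẇ₁ ≈ 60.63 kW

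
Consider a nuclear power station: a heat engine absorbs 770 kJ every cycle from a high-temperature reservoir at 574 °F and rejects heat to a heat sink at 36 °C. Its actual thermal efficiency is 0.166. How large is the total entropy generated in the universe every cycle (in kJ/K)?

ΔS_univ ≈ 0.736 kJ/K

T_H = 574 °F → (574 − 32) × 5/9 = 301.11 °C = 574.26 K.
T_C = 36 °C → 36 + 273.15 = 309.15 K.
W = η·Q_H = 0.166 × 770 = 127.8 kJ, so Q_C = Q_H − W = 642.2 kJ.
The hot reservoir loses entropy Q_H/T_H = 770/574.26 = 1.341 kJ/K; the cold reservoir gains Q_C/T_C = 642.2/309.15 = 2.077 kJ/K.
ΔS_univ = −Q_H/T_H + Q_C/T_C = 0.736 kJ/K (> 0, since η = 0.166 < η_Carnot = 0.462).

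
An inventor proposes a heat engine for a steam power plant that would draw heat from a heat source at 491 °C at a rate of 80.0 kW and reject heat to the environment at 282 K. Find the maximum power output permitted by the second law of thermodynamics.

Ẇ_max ≈ 50.5 kW

T_H = 491 °C → 491 + 273.15 = 764.15 K.
No engine can exceed the Carnot limit: η_max = 1 − T_C/T_H = 1 − 282.00/764.15 = 0.6310.
W_max = η_max · Q_H = 0.6310 × 80.0 = 50.5 kW.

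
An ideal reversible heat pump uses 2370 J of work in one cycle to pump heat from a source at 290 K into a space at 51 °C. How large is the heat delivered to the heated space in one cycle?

T_H = 51 °C → 51 + 273.15 = 324.15 K.
The Carnot heat-pump COP is COP_HP = T_H/(T_H − T_C) = 324.15/34.15 = 9.4919.
Q_H = COP_HP · W = 9.4919 × 2370 = 22500 J.

Q_H ≈ 22500 J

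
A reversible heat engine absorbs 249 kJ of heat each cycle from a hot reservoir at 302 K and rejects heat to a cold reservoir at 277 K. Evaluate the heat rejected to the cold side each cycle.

η_rev = 1 − T_C/T_H = 1 − 277.00/302.00 = 0.0828.
For a reversible cycle Q_C/Q_H = T_C/T_H, so Q_C = 249 × 277.00/302.00 = 228 kJ.

Q_C ≈ 228 kJ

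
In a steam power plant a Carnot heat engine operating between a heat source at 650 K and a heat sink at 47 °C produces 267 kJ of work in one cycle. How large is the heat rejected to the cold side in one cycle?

Q_C ≈ 259.1 kJ

T_C = 47 °C → 47 + 273.15 = 320.15 K.
Carnot efficiency: η = 1 − T_C/T_H = 1 − 320.15/650.00 = 0.5075.
Since Q_C/Q_H = T_C/T_H and Q_H = W/η, Q_C = W·T_C/(T_H − T_C) = 267 × 320.15/329.85 = 259.1 kJ.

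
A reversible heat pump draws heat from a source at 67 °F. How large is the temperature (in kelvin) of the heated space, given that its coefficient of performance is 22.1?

T_C = 67 °F → (67 − 32) × 5/9 = 19.44 °C = 292.59 K.
COP_HP = T_H/(T_H − T_C) ⇒ T_H = T_C·COP_HP/(COP_HP − 1) = 292.59 × 22.1/(22.1 − 1) = 306 K.

T_H ≈ 306 K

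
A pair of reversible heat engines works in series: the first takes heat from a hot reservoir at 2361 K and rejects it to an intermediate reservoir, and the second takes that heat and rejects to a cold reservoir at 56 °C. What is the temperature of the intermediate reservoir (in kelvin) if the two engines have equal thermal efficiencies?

T_C = 56 °C → 56 + 273.15 = 329.15 K.
Equal efficiencies require 1 − T_m/T_H = 1 − T_C/T_m, i.e. T_m/T_H = T_C/T_m, so T_m = √(T_H·T_C) = √(2361.00 × 329.15) = 882 K.

T_m ≈ 882 K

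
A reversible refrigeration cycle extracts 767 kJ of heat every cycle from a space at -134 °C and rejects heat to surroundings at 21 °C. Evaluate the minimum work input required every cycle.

T_H = 21 °C → 21 + 273.15 = 294.15 K.
T_C = -134 °C → -134 + 273.15 = 139.15 K.
The reversible coefficient of performance is COP_R = T_C/(T_H − T_C) = 139.15/155.00 = 0.8977.
W = Q_C/COP_R = 767/0.8977 = 854 kJ.

W_in ≈ 854 kJ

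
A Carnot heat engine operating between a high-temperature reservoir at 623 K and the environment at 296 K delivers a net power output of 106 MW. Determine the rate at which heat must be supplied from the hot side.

The Carnot efficiency is η = 1 − T_C/T_H = 1 − 296.00/623.00 = 0.5249.
Q_H = W/η = 106/0.5249 = 202 MW.

Q̇_H ≈ 202 MW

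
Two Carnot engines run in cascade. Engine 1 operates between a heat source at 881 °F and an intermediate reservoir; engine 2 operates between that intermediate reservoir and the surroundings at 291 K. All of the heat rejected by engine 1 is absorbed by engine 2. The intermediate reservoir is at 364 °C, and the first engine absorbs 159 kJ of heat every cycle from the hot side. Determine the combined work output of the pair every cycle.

T_H = 881 °F → (881 − 32) × 5/9 = 471.67 °C = 744.82 K.
Two reversible stages in series are equivalent to a single Carnot engine between T_H and T_C, so η_total = 1 − T_C/T_H = 1 − 291.00/744.82 = 0.6093.
W_total = η_total · Q_H = 0.6093 × 159 = 96.88 kJ.

W_total ≈ 96.88 kJ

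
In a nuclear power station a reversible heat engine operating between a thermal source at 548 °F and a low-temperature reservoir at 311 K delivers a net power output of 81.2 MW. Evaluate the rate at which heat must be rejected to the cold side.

T_H = 548 °F → (548 − 32) × 5/9 = 286.67 °C = 559.82 K.
η_rev = 1 − T_C/T_H = 1 − 311.00/559.82 = 0.4445.
Since Q_C/Q_H = T_C/T_H and Q_H = W/η, Q_C = W·T_C/(T_H − T_C) = 81.2 × 311.00/248.82 = 101 MW.

Q̇_C ≈ 101 MW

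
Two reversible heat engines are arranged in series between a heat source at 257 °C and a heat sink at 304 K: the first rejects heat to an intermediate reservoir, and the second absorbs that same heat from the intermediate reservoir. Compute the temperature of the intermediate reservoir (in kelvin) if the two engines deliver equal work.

T_H = 257 °C → 257 + 273.15 = 530.15 K.
For reversible stages Q_m = Q_H·(T_m/T_H). Setting W₁ = Q_H(1 − T_m/T_H) equal to W₂ = Q_m(1 − T_C/T_m) = Q_H·(T_m − T_C)/T_H gives T_H − T_m = T_m − T_C, so T_m = (T_H + T_C)/2 = (530.15 + 304.00)/2 = 417 K.

T_m ≈ 417 K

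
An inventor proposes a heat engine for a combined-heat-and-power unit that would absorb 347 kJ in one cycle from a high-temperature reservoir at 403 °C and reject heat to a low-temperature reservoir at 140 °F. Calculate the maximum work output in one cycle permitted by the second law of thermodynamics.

W_max ≈ 176 kJ

T_H = 403 °C → 403 + 273.15 = 676.15 K.
T_C = 140 °F → (140 − 32) × 5/9 = 60.00 °C = 333.15 K.
By the Carnot theorem, η_max = 1 − T_C/T_H = 1 − 333.15/676.15 = 0.5073.
W_max = η_max · Q_H = 0.5073 × 347 = 176 kJ.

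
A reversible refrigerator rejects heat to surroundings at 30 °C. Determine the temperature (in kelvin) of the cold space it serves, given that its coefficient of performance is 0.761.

T_H = 30 °C → 30 + 273.15 = 303.15 K.
COP_R = T_C/(T_H − T_C) ⇒ T_C = T_H·COP_R/(1 + COP_R) = 303.15 × 0.761/(1 + 0.761) = 131 K.

T_C ≈ 131 K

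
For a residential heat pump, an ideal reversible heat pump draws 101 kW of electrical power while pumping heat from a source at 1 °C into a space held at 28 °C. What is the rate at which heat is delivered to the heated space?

T_H = 28 °C → 28 + 273.15 = 301.15 K.
T_C = 1 °C → 1 + 273.15 = 274.15 K.
The Carnot heat-pump COP is COP_HP = T_H/(T_H − T_C) = 301.15/27.00 = 11.1537.
Q_H = COP_HP · W = 11.1537 × 101 = 1130 kW.

Q̇_H ≈ 1130 kW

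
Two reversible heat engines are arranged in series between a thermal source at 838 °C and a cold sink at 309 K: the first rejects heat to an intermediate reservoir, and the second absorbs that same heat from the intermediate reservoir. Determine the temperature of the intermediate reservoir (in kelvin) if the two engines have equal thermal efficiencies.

T_m ≈ 586 K

T_H = 838 °C → 838 + 273.15 = 1111.15 K.
Equal efficiencies require 1 − T_m/T_H = 1 − T_C/T_m, i.e. T_m/T_H = T_C/T_m, so T_m = √(T_H·T_C) = √(1111.15 × 309.00) = 586 K.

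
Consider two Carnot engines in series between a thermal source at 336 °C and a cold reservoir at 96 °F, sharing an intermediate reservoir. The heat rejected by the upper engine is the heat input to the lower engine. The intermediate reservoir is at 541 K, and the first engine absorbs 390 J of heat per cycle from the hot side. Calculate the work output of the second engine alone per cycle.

W₂ ≈ 149 J

T_H = 336 °C → 336 + 273.15 = 609.15 K.
T_C = 96 °F → (96 − 32) × 5/9 = 35.56 °C = 308.71 K.
Heat entering the second stage: Q_m = Q_H·(T_m/T_H) = 390 × 541.00/609.15 = 346 J.
Second-stage efficiency η₂ = 1 − T_C/T_m = 1 − 308.71/541.00 = 0.4294, so W₂ = η₂·Q_m = 149 J.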